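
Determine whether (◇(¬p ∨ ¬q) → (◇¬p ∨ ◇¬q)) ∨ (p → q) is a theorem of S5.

Valid

Tableau for the negation ¬((◇(¬p ∨ ¬q) → (◇¬p ∨ ◇¬q)) ∨ (p → q)):
1. ¬((◇(¬p ∨ ¬q) → (◇¬p ∨ ◇¬q)) ∨ (p → q)), w0
2. ¬(◇(¬p ∨ ¬q) → (◇¬p ∨ ◇¬q)), w0
3. ¬(p → q), w0
4. ◇(¬p ∨ ¬q), w0
5. ¬(◇¬p ∨ ◇¬q), w0
6. p, w0
7. ¬q, w0
8. ¬◇¬p, w0
9. ¬◇¬q, w0
10. q, w0
Accessibility: w0Rw0
Branch closes: q and ¬q both at w0.
All branches of the negation close; one closing branch shown above.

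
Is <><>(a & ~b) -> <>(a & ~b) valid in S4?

Yes, valid

Tableau for the negation ~(<><>(a & ~b) -> <>(a & ~b)):
1. ~(<><>(a & ~b) -> <>(a & ~b)), w0
2. <><>(a & ~b), w0
3. ~<>(a & ~b), w0
4. ~(a & ~b), w0
5. b, w0
6. <>(a & ~b), w1
7. ~(a & ~b), w1
8. b, w1
9. a & ~b, w2
10. a, w2
11. ~b, w2
12. ~(a & ~b), w2
13. b, w2
Accessibility: w0Rw0, w0Rw1, w0Rw2, w1Rw1, w1Rw2, w2Rw2
Branch closes: b and ~b both at w2.
All branches of the negation close; one closing branch shown above.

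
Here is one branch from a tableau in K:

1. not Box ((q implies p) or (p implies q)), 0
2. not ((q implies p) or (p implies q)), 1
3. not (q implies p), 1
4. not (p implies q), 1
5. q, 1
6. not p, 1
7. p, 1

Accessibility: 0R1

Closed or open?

Yes, closed

Both p and not p appear at 1.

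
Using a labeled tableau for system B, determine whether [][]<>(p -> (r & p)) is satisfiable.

Satisfiable

1. [][]<>(p -> (r & p)), w0
2. []<>(p -> (r & p)), w0   [[]-rule on 1 via w0Rw0]
3. <>(p -> (r & p)), w0   [[]-rule on 2 via w0Rw0]
4. p -> (r & p), w1   [<>-rule on 3: fresh world w1, w0Rw1]
5. []<>(p -> (r & p)), w1   [[]-rule on 1 via w0Rw1]
6. <>(p -> (r & p)), w1   [[]-rule on 2 via w0Rw1]
7. r & p, w1   [->-rule on 4 (branches; this branch)]
8. r, w1   [&-rule on 7]
9. p, w1   [&-rule on 7]
10. p -> (r & p), w2   [<>-rule on 6: fresh world w2, w1Rw2]
11. <>(p -> (r & p)), w2   [[]-rule on 5 via w1Rw2]
12. r & p, w2   [->-rule on 10 (branches; this branch)]
13. r, w2   [&-rule on 12]
14. p, w2   [&-rule on 12]
15. p -> (r & p), w3   [<>-rule on 11: fresh world w3, w2Rw3]
16. r & p, w3   [->-rule on 15 (branches; this branch)]
17. r, w3   [&-rule on 16]
18. p, w3   [&-rule on 16]
Accessibility: w0Rw0, w0Rw1, w1Rw0, w1Rw1, w1Rw2, w2Rw1, w2Rw2, w2Rw3, w3Rw2, w3Rw3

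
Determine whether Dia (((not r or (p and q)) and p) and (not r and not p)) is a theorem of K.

Tableau for the negation not Dia (((not r or (p and q)) and p) and (not r and not p)):
1. not Dia (((not r or (p and q)) and p) and (not r and not p)), 0
The negation has an open branch (countermodel exists).

No, not valid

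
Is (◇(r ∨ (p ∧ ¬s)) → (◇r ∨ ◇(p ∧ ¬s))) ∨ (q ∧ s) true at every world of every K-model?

Tableau for the negation ¬((◇(r ∨ (p ∧ ¬s)) → (◇r ∨ ◇(p ∧ ¬s))) ∨ (q ∧ s)):
1. ¬((◇(r ∨ (p ∧ ¬s)) → (◇r ∨ ◇(p ∧ ¬s))) ∨ (q ∧ s)), u
2. ¬(◇(r ∨ (p ∧ ¬s)) → (◇r ∨ ◇(p ∧ ¬s))), u   [¬∨-rule on 1]
3. ¬(q ∧ s), u   [¬∨-rule on 1]
4. ◇(r ∨ (p ∧ ¬s)), u   [¬→-rule on 2]
5. ¬(◇r ∨ ◇(p ∧ ¬s)), u   [¬→-rule on 2]
6. ¬◇r, u   [¬∨-rule on 5]
7. ¬◇(p ∧ ¬s), u   [¬∨-rule on 5]
8. ¬s, u   [¬∧-rule on 3 (branches; this branch)]
9. r ∨ (p ∧ ¬s), v   [◇-rule on 4: fresh world v, uRv]
10. ¬r, v   [¬◇-rule on 6 via uRv]
11. ¬(p ∧ ¬s), v   [¬◇-rule on 7 via uRv]
12. p ∧ ¬s, v   [∨-rule on 9 (branches; this branch)]
13. p, v   [∧-rule on 12]
14. ¬s, v   [∧-rule on 12]
15. s, v   [¬∧-rule on 11 (branches; this branch)]
Accessibility: uRv
Branch closes: s and ¬s both at v.
Every branch of the negation's tableau closes; the branch above is one of them.

Yes, valid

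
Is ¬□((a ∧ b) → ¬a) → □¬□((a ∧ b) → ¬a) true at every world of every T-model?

Tableau for the negation ¬(¬□((a ∧ b) → ¬a) → □¬□((a ∧ b) → ¬a)):
1. ¬(¬□((a ∧ b) → ¬a) → □¬□((a ∧ b) → ¬a)), 0
2. ¬□((a ∧ b) → ¬a), 0
3. ¬□¬□((a ∧ b) → ¬a), 0
4. ¬((a ∧ b) → ¬a), 1
5. a ∧ b, 1
6. a, 1
7. b, 1
8. □((a ∧ b) → ¬a), 2
9. (a ∧ b) → ¬a, 2
10. ¬a, 2
Accessibility: 0R0, 0R1, 0R2, 1R1, 2R2
The negation has an open branch (countermodel exists).

Not valid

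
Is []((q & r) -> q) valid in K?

Tableau for the negation ~[]((q & r) -> q):
1. ~[]((q & r) -> q), w0
2. ~((q & r) -> q), w1
3. q & r, w1
4. ~q, w1
5. q, w1
6. r, w1
Accessibility: w0Rw1
Branch closes: q and ~q both at w1.
All branches of the negation close; one closing branch shown above.

Valid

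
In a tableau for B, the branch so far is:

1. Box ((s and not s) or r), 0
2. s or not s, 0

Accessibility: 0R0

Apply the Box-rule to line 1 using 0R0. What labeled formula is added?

(s and not s) or r, 0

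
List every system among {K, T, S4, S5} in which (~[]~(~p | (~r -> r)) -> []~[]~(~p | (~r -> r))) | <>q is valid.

S5

S4-tableau for the negation ~((~[]~(~p | (~r -> r)) -> []~[]~(~p | (~r -> r))) | <>q):
1. ~((~[]~(~p | (~r -> r)) -> []~[]~(~p | (~r -> r))) | <>q), w0
2. ~(~[]~(~p | (~r -> r)) -> []~[]~(~p | (~r -> r))), w0
3. ~<>q, w0
4. ~[]~(~p | (~r -> r)), w0
5. ~[]~[]~(~p | (~r -> r)), w0
6. ~q, w0
7. ~p | (~r -> r), w1
8. ~q, w1
9. ~r -> r, w1
10. r, w1
11. []~(~p | (~r -> r)), w2
12. ~q, w2
13. ~(~p | (~r -> r)), w2
14. p, w2
15. ~(~r -> r), w2
16. ~r, w2
Accessibility: w0Rw0, w0Rw1, w0Rw2, w1Rw1, w2Rw2
Complete open branch: countermodel on an S4-frame, so not valid in S4, nor in K, T (the same frame is also a K-frame and a T-frame).
S5-tableau for the negation ~((~[]~(~p | (~r -> r)) -> []~[]~(~p | (~r -> r))) | <>q):
1. ~((~[]~(~p | (~r -> r)) -> []~[]~(~p | (~r -> r))) | <>q), w0
2. ~(~[]~(~p | (~r -> r)) -> []~[]~(~p | (~r -> r))), w0
3. ~<>q, w0
4. ~[]~(~p | (~r -> r)), w0
5. ~[]~[]~(~p | (~r -> r)), w0
6. ~q, w0
7. ~p | (~r -> r), w1
8. ~q, w1
9. ~r -> r, w1
10. r, w1
11. []~(~p | (~r -> r)), w2
12. ~q, w2
13. ~(~p | (~r -> r)), w0
14. p, w0
15. ~(~r -> r), w0
16. ~r, w0
17. ~(~p | (~r -> r)), w1
18. p, w1
19. ~(~r -> r), w1
20. ~r, w1
Accessibility: w0Rw0, w0Rw1, w0Rw2, w1Rw0, w1Rw1, w1Rw2, w2Rw0, w2Rw1, w2Rw2
Branch closes: r and ~r both at w1.
Every branch closes (one shown): valid in S5.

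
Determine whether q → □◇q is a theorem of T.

Tableau for the negation ¬(q → □◇q):
1. ¬(q → □◇q), 0
2. q, 0
3. ¬□◇q, 0
4. ¬◇q, 1
5. ¬q, 1
Accessibility: 0R0, 0R1, 1R1
The negation has an open branch (countermodel exists).

No, not valid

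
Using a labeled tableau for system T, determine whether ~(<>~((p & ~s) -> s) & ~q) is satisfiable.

Satisfiable

1. ~(<>~((p & ~s) -> s) & ~q), 0
2. q, 0   [~&-rule on 1 (branches; this branch)]
Accessibility: 0R0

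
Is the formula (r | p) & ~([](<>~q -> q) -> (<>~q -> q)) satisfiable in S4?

1. (r | p) & ~([](<>~q -> q) -> (<>~q -> q)), u
2. r | p, u   [&-rule on 1]
3. ~([](<>~q -> q) -> (<>~q -> q)), u   [&-rule on 1]
4. [](<>~q -> q), u   [~->-rule on 3]
5. ~(<>~q -> q), u   [~->-rule on 3]
6. <>~q, u   [~->-rule on 5]
7. ~q, u   [~->-rule on 5]
8. <>~q -> q, u   [[]-rule on 4 via uRu]
9. p, u   [|-rule on 2 (branches; this branch)]
10. ~<>~q, u   [->-rule on 8 (branches; this branch)]
11. q, u   [~<>-rule on 10 via uRu]
Accessibility: uRu
Branch closes: q and ~q both at u.
All branches of the tableau close; one closing branch shown above.

Unsatisfiable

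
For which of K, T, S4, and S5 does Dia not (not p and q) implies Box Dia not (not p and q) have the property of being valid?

S5-tableau for the negation not (Dia not (not p and q) implies Box Dia not (not p and q)):
1. not (Dia not (not p and q) implies Box Dia not (not p and q)), u
2. Dia not (not p and q), u
3. not Box Dia not (not p and q), u
4. not (not p and q), v
5. not q, v
6. not Dia not (not p and q), w
7. not p and q, u
8. not p, u
9. q, u
10. not p and q, v
11. not p, v
12. q, v
Accessibility: uRu, uRv, uRw, vRu, vRv, vRw, wRu, wRv, wRw
Branch closes: q and not q both at v.
Every branch closes (one shown): valid in S5.
S4-tableau for the negation not (Dia not (not p and q) implies Box Dia not (not p and q)):
1. not (Dia not (not p and q) implies Box Dia not (not p and q)), u
2. Dia not (not p and q), u
3. not Box Dia not (not p and q), u
4. not (not p and q), v
5. not q, v
6. not Dia not (not p and q), w
7. not p and q, w
8. not p, w
9. q, w
Accessibility: uRu, uRv, uRw, vRv, wRw
Complete open branch: countermodel on an S4-frame, so not valid in S4, nor in K, T (the same frame is also a K-frame and a T-frame).

S5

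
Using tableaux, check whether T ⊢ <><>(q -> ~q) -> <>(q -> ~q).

Tableau for the negation ~(<><>(q -> ~q) -> <>(q -> ~q)):
1. ~(<><>(q -> ~q) -> <>(q -> ~q)), 0
2. <><>(q -> ~q), 0   [~->-rule on 1]
3. ~<>(q -> ~q), 0   [~->-rule on 1]
4. ~(q -> ~q), 0   [~<>-rule on 3 via 0R0]
5. q, 0   [~->-rule on 4]
6. <>(q -> ~q), 1   [<>-rule on 2: fresh world 1, 0R1]
7. ~(q -> ~q), 1   [~<>-rule on 3 via 0R1]
8. q, 1   [~->-rule on 7]
9. q -> ~q, 2   [<>-rule on 6: fresh world 2, 1R2]
10. ~q, 2   [->-rule on 9 (branches; this branch)]
Accessibility: 0R0, 0R1, 1R1, 1R2, 2R2
The negation has an open branch (countermodel exists).

No, not valid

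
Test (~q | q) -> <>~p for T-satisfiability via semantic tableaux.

Yes, satisfiable

1. (~q | q) -> <>~p, u
2. <>~p, u   [->-rule on 1 (branches; this branch)]
3. ~p, v   [<>-rule on 2: fresh world v, uRv]
Accessibility: uRu, uRv, vRv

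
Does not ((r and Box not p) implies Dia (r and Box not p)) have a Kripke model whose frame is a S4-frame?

1. not ((r and Box not p) implies Dia (r and Box not p)), 0
2. r and Box not p, 0
3. not Dia (r and Box not p), 0
4. r, 0
5. Box not p, 0
6. not (r and Box not p), 0
7. not p, 0
8. not Box not p, 0
9. p, 1
10. not (r and Box not p), 1
11. not p, 1
Accessibility: 0R0, 0R1, 1R1
Branch closes: p and not p both at 1.
Every branch closes; the branch above is one of them.

Unsatisfiable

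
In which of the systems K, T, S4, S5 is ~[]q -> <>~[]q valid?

T, S4, S5

T-tableau for the negation ~(~[]q -> <>~[]q):
1. ~(~[]q -> <>~[]q), 0
2. ~[]q, 0   [~->-rule on 1]
3. ~<>~[]q, 0   [~->-rule on 1]
4. []q, 0   [~<>-rule on 3 via 0R0]
5. q, 0   [[]-rule on 4 via 0R0]
6. ~q, 1   [~[]-rule on 2: fresh world 1, 0R1]
7. []q, 1   [~<>-rule on 3 via 0R1]
8. q, 1   [[]-rule on 4 via 0R1]
Accessibility: 0R0, 0R1, 1R1
Branch closes: q and ~q both at 1.
Every branch closes (one shown): valid in T, hence also in S4, S5 (every theorem of T is a theorem of S4 and S5).
K-tableau for the negation ~(~[]q -> <>~[]q):
1. ~(~[]q -> <>~[]q), 0
2. ~[]q, 0   [~->-rule on 1]
3. ~<>~[]q, 0   [~->-rule on 1]
4. ~q, 1   [~[]-rule on 2: fresh world 1, 0R1]
5. []q, 1   [~<>-rule on 3 via 0R1]
Accessibility: 0R1
Complete open branch: countermodel on a K-frame, so not valid in K.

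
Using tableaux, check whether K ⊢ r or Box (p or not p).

Tableau for the negation not (r or Box (p or not p)):
1. not (r or Box (p or not p)), 0
2. not r, 0
3. not Box (p or not p), 0
4. not (p or not p), 1
5. not p, 1
6. p, 1
Accessibility: 0R1
Branch closes: p and not p both at 1.
All branches of the negation close; one closing branch shown above.

Yes, valid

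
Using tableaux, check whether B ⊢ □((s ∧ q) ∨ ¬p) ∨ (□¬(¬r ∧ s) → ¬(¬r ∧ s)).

Valid in B

Tableau for the negation ¬(□((s ∧ q) ∨ ¬p) ∨ (□¬(¬r ∧ s) → ¬(¬r ∧ s))):
1. ¬(□((s ∧ q) ∨ ¬p) ∨ (□¬(¬r ∧ s) → ¬(¬r ∧ s))), 0
2. ¬□((s ∧ q) ∨ ¬p), 0   [¬∨-rule on 1]
3. ¬(□¬(¬r ∧ s) → ¬(¬r ∧ s)), 0   [¬∨-rule on 1]
4. □¬(¬r ∧ s), 0   [¬→-rule on 3]
5. ¬r ∧ s, 0   [¬→-rule on 3]
6. ¬r, 0   [∧-rule on 5]
7. s, 0   [∧-rule on 5]
8. ¬(¬r ∧ s), 0   [□-rule on 4 via 0R0]
9. ¬s, 0   [¬∧-rule on 8 (branches; this branch)]
Accessibility: 0R0
Branch closes: s and ¬s both at 0.
All branches of the negation close; one closing branch shown above.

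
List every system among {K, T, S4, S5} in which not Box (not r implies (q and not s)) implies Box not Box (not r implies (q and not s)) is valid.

S4-tableau for the negation not (not Box (not r implies (q and not s)) implies Box not Box (not r implies (q and not s))):
1. not (not Box (not r implies (q and not s)) implies Box not Box (not r implies (q and not s))), u
2. not Box (not r implies (q and not s)), u
3. not Box not Box (not r implies (q and not s)), u
4. not (not r implies (q and not s)), v
5. not r, v
6. not (q and not s), v
7. s, v
8. Box (not r implies (q and not s)), w
9. not r implies (q and not s), w
10. q and not s, w
11. q, w
12. not s, w
Accessibility: uRu, uRv, uRw, vRv, wRw
Complete open branch: countermodel on an S4-frame, so not valid in S4, nor in K, T (the same frame is also a K-frame and a T-frame).
S5-tableau for the negation not (not Box (not r implies (q and not s)) implies Box not Box (not r implies (q and not s))):
1. not (not Box (not r implies (q and not s)) implies Box not Box (not r implies (q and not s))), u
2. not Box (not r implies (q and not s)), u
3. not Box not Box (not r implies (q and not s)), u
4. not (not r implies (q and not s)), v
5. not r, v
6. not (q and not s), v
7. s, v
8. Box (not r implies (q and not s)), w
9. not r implies (q and not s), u
10. not r implies (q and not s), v
11. not r implies (q and not s), w
12. q and not s, u
13. q, u
14. not s, u
15. q and not s, v
16. q, v
17. not s, v
Accessibility: uRu, uRv, uRw, vRu, vRv, vRw, wRu, wRv, wRw
Branch closes: s and not s both at v.
Every branch closes (one shown): valid in S5.

S5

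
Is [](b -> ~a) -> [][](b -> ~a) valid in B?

Tableau for the negation ~([](b -> ~a) -> [][](b -> ~a)):
1. ~([](b -> ~a) -> [][](b -> ~a)), 0
2. [](b -> ~a), 0
3. ~[][](b -> ~a), 0
4. b -> ~a, 0
5. ~a, 0
6. ~[](b -> ~a), 1
7. b -> ~a, 1
8. ~a, 1
9. ~(b -> ~a), 2
10. b, 2
11. a, 2
Accessibility: 0R0, 0R1, 1R0, 1R1, 1R2, 2R1, 2R2
The negation has an open branch (countermodel exists).

Invalid (countermodel exists)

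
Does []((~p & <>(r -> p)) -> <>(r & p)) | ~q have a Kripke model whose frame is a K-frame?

1. []((~p & <>(r -> p)) -> <>(r & p)) | ~q, u
2. ~q, u   [|-rule on 1 (branches; this branch)]

Satisfiable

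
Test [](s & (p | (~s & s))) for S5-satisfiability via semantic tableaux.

Satisfiable

1. [](s & (p | (~s & s))), w0
2. s & (p | (~s & s)), w0
3. s, w0
4. p | (~s & s), w0
5. p, w0
Accessibility: w0Rw0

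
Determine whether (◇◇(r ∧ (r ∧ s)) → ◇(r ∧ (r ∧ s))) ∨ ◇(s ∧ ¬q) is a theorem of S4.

Tableau for the negation ¬((◇◇(r ∧ (r ∧ s)) → ◇(r ∧ (r ∧ s))) ∨ ◇(s ∧ ¬q)):
1. ¬((◇◇(r ∧ (r ∧ s)) → ◇(r ∧ (r ∧ s))) ∨ ◇(s ∧ ¬q)), 0
2. ¬(◇◇(r ∧ (r ∧ s)) → ◇(r ∧ (r ∧ s))), 0
3. ¬◇(s ∧ ¬q), 0
4. ◇◇(r ∧ (r ∧ s)), 0
5. ¬◇(r ∧ (r ∧ s)), 0
6. ¬(s ∧ ¬q), 0
7. ¬(r ∧ (r ∧ s)), 0
8. q, 0
9. ¬(r ∧ s), 0
10. ¬s, 0
11. ◇(r ∧ (r ∧ s)), 1
12. ¬(s ∧ ¬q), 1
13. ¬(r ∧ (r ∧ s)), 1
14. q, 1
15. ¬(r ∧ s), 1
16. ¬s, 1
17. r ∧ (r ∧ s), 2
18. r, 2
19. r ∧ s, 2
20. s, 2
21. ¬(s ∧ ¬q), 2
22. ¬(r ∧ (r ∧ s)), 2
23. q, 2
24. ¬(r ∧ s), 2
25. ¬s, 2
Accessibility: 0R0, 0R1, 0R2, 1R1, 1R2, 2R2
Branch closes: s and ¬s both at 2.
All branches of the negation close; one closing branch shown above.

Valid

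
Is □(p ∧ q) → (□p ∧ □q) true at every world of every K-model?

Yes, valid

Tableau for the negation ¬(□(p ∧ q) → (□p ∧ □q)):
1. ¬(□(p ∧ q) → (□p ∧ □q)), u
2. □(p ∧ q), u
3. ¬(□p ∧ □q), u
4. ¬□q, u
5. ¬q, v
6. p ∧ q, v
7. p, v
8. q, v
Accessibility: uRv
Branch closes: q and ¬q both at v.
All branches of the negation close; one closing branch shown above.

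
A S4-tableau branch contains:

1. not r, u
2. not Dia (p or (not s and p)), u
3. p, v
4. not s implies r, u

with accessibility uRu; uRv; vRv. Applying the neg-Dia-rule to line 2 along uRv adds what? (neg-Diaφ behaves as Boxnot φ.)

neg-Diaφ behaves as Boxnot φ: propagate the negated body to each accessible world.

not (p or (not s and p)), v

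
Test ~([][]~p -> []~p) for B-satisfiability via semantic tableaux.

1. ~([][]~p -> []~p), 0
2. [][]~p, 0
3. ~[]~p, 0
4. []~p, 0
5. ~p, 0
6. p, 1
7. []~p, 1
8. ~p, 1
Accessibility: 0R0, 0R1, 1R0, 1R1
Branch closes: p and ~p both at 1.
(One branch shown.) All branches close.

Unsatisfiable (every branch closes)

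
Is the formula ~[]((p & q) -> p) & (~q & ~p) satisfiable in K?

Unsatisfiable

1. ~[]((p & q) -> p) & (~q & ~p), w0
2. ~[]((p & q) -> p), w0
3. ~q & ~p, w0
4. ~q, w0
5. ~p, w0
6. ~((p & q) -> p), w1
7. p & q, w1
8. ~p, w1
9. p, w1
10. q, w1
Accessibility: w0Rw1
Branch closes: p and ~p both at w1.
All branches of the tableau close; one closing branch shown above.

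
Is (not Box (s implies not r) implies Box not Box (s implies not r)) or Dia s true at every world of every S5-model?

Tableau for the negation not ((not Box (s implies not r) implies Box not Box (s implies not r)) or Dia s):
1. not ((not Box (s implies not r) implies Box not Box (s implies not r)) or Dia s), w0
2. not (not Box (s implies not r) implies Box not Box (s implies not r)), w0
3. not Dia s, w0
4. not Box (s implies not r), w0
5. not Box not Box (s implies not r), w0
6. not s, w0
7. not (s implies not r), w1
8. s, w1
9. r, w1
10. not s, w1
Accessibility: w0Rw0, w0Rw1, w1Rw0, w1Rw1
Branch closes: s and not s both at w1.
Every branch of the negation's tableau closes; the branch above is one of them.

Valid in S5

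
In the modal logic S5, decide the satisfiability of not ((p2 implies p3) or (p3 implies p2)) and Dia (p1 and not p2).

1. not ((p2 implies p3) or (p3 implies p2)) and Dia (p1 and not p2), 0
2. not ((p2 implies p3) or (p3 implies p2)), 0
3. Dia (p1 and not p2), 0
4. not (p2 implies p3), 0
5. not (p3 implies p2), 0
6. p2, 0
7. not p3, 0
8. p3, 0
9. not p2, 0
Accessibility: 0R0
Branch closes: p3 and not p3 both at 0.
All branches of the tableau close; one closing branch shown above.

No, unsatisfiable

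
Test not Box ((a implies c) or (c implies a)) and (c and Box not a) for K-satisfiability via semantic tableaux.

Unsatisfiable

1. not Box ((a implies c) or (c implies a)) and (c and Box not a), u
2. not Box ((a implies c) or (c implies a)), u   [and-rule on 1]
3. c and Box not a, u   [and-rule on 1]
4. c, u   [and-rule on 3]
5. Box not a, u   [and-rule on 3]
6. not ((a implies c) or (c implies a)), v   [neg-Box-rule on 2: fresh world v, uRv]
7. not (a implies c), v   [neg-or-rule on 6]
8. not (c implies a), v   [neg-or-rule on 6]
9. a, v   [neg-implies-rule on 7]
10. not c, v   [neg-implies-rule on 7]
11. c, v   [neg-implies-rule on 8]
12. not a, v   [neg-implies-rule on 8]
Accessibility: uRv
Branch closes: c and not c both at v.
Every branch closes; the branch above is one of them.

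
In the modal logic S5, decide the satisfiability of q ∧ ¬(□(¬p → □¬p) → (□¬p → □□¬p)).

1. q ∧ ¬(□(¬p → □¬p) → (□¬p → □□¬p)), 0
2. q, 0   [∧-rule on 1]
3. ¬(□(¬p → □¬p) → (□¬p → □□¬p)), 0   [∧-rule on 1]
4. □(¬p → □¬p), 0   [¬→-rule on 3]
5. ¬(□¬p → □□¬p), 0   [¬→-rule on 3]
6. □¬p, 0   [¬→-rule on 5]
7. ¬□□¬p, 0   [¬→-rule on 5]
8. ¬p → □¬p, 0   [□-rule on 4 via 0R0]
9. ¬p, 0   [□-rule on 6 via 0R0]
10. ¬□¬p, 1   [¬□-rule on 7: fresh world 1, 0R1]
11. ¬p → □¬p, 1   [□-rule on 4 via 0R1]
12. ¬p, 1   [□-rule on 6 via 0R1]
13. □¬p, 1   [→-rule on 11 (branches; this branch)]
14. p, 2   [¬□-rule on 10: fresh world 2, 1R2]
15. ¬p → □¬p, 2   [□-rule on 4 via 0R2]
16. ¬p, 2   [□-rule on 6 via 0R2]
Accessibility: 0R0, 0R1, 0R2, 1R0, 1R1, 1R2, 2R0, 2R1, 2R2
Branch closes: p and ¬p both at 2.
Every branch closes; the branch above is one of them.

Unsatisfiable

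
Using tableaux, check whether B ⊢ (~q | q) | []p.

Valid

Tableau for the negation ~((~q | q) | []p):
1. ~((~q | q) | []p), u
2. ~(~q | q), u
3. ~[]p, u
4. q, u
5. ~q, u
Accessibility: uRu
Branch closes: q and ~q both at u.
All branches of the negation close; one closing branch shown above.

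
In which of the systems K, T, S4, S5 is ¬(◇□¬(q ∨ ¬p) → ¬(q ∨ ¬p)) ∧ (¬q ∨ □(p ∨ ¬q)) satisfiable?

K, T, S4

S4-tableau for the formula:
1. ¬(◇□¬(q ∨ ¬p) → ¬(q ∨ ¬p)) ∧ (¬q ∨ □(p ∨ ¬q)), u
2. ¬(◇□¬(q ∨ ¬p) → ¬(q ∨ ¬p)), u
3. ¬q ∨ □(p ∨ ¬q), u
4. ◇□¬(q ∨ ¬p), u
5. q ∨ ¬p, u
6. □(p ∨ ¬q), u
7. p ∨ ¬q, u
8. ¬p, u
9. ¬q, u
10. □¬(q ∨ ¬p), v
11. p ∨ ¬q, v
12. ¬(q ∨ ¬p), v
13. ¬q, v
14. p, v
Accessibility: uRu, uRv, vRv
Complete open branch: satisfiable in S4, hence also in K, T (this S4-model is also a K-model and a T-model).
S5-tableau for the formula:
1. ¬(◇□¬(q ∨ ¬p) → ¬(q ∨ ¬p)) ∧ (¬q ∨ □(p ∨ ¬q)), u
2. ¬(◇□¬(q ∨ ¬p) → ¬(q ∨ ¬p)), u
3. ¬q ∨ □(p ∨ ¬q), u
4. ◇□¬(q ∨ ¬p), u
5. q ∨ ¬p, u
6. □(p ∨ ¬q), u
7. p ∨ ¬q, u
8. ¬p, u
9. ¬q, u
10. □¬(q ∨ ¬p), v
11. p ∨ ¬q, v
12. ¬(q ∨ ¬p), u
13. p, u
Accessibility: uRu, uRv, vRu, vRv
Branch closes: p and ¬p both at u.
Every branch closes (one shown): unsatisfiable in S5.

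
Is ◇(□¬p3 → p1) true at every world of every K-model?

Tableau for the negation ¬◇(□¬p3 → p1):
1. ¬◇(□¬p3 → p1), w0
The negation has an open branch (countermodel exists).

No, not valid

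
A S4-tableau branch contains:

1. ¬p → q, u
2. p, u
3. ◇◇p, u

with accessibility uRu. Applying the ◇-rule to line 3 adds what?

a fresh world v with uRv, and ◇p at v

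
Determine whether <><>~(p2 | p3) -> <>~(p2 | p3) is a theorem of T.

Tableau for the negation ~(<><>~(p2 | p3) -> <>~(p2 | p3)):
1. ~(<><>~(p2 | p3) -> <>~(p2 | p3)), u
2. <><>~(p2 | p3), u   [~->-rule on 1]
3. ~<>~(p2 | p3), u   [~->-rule on 1]
4. p2 | p3, u   [~<>-rule on 3 via uRu]
5. p3, u   [|-rule on 4 (branches; this branch)]
6. <>~(p2 | p3), v   [<>-rule on 2: fresh world v, uRv]
7. p2 | p3, v   [~<>-rule on 3 via uRv]
8. p3, v   [|-rule on 7 (branches; this branch)]
9. ~(p2 | p3), w   [<>-rule on 6: fresh world w, vRw]
10. ~p2, w   [~|-rule on 9]
11. ~p3, w   [~|-rule on 9]
Accessibility: uRu, uRv, vRv, vRw, wRw
The negation has an open branch (countermodel exists).

Invalid (countermodel exists)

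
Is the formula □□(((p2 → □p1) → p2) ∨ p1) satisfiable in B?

1. □□(((p2 → □p1) → p2) ∨ p1), w0
2. □(((p2 → □p1) → p2) ∨ p1), w0   [□-rule on 1 via w0Rw0]
3. ((p2 → □p1) → p2) ∨ p1, w0   [□-rule on 2 via w0Rw0]
4. p1, w0   [∨-rule on 3 (branches; this branch)]
Accessibility: w0Rw0

Satisfiable (open branch found)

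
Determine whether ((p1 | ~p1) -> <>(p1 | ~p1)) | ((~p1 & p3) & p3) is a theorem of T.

Yes, valid

Tableau for the negation ~(((p1 | ~p1) -> <>(p1 | ~p1)) | ((~p1 & p3) & p3)):
1. ~(((p1 | ~p1) -> <>(p1 | ~p1)) | ((~p1 & p3) & p3)), u
2. ~((p1 | ~p1) -> <>(p1 | ~p1)), u
3. ~((~p1 & p3) & p3), u
4. p1 | ~p1, u
5. ~<>(p1 | ~p1), u
6. ~(p1 | ~p1), u
7. ~p1, u
8. p1, u
Accessibility: uRu
Branch closes: p1 and ~p1 both at u.
All branches of the negation close; one closing branch shown above.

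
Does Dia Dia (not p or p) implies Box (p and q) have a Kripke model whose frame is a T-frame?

1. Dia Dia (not p or p) implies Box (p and q), u
2. Box (p and q), u
3. p and q, u
4. p, u
5. q, u
Accessibility: uRu

Satisfiable (open branch found)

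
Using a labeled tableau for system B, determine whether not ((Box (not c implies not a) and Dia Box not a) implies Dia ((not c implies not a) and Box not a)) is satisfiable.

No, unsatisfiable

1. not ((Box (not c implies not a) and Dia Box not a) implies Dia ((not c implies not a) and Box not a)), w0
2. Box (not c implies not a) and Dia Box not a, w0   [neg-implies-rule on 1]
3. not Dia ((not c implies not a) and Box not a), w0   [neg-implies-rule on 1]
4. Box (not c implies not a), w0   [and-rule on 2]
5. Dia Box not a, w0   [and-rule on 2]
6. not ((not c implies not a) and Box not a), w0   [neg-Dia-rule on 3 via w0Rw0]
7. not c implies not a, w0   [Box-rule on 4 via w0Rw0]
8. not Box not a, w0   [neg-and-rule on 6 (branches; this branch)]
9. c, w0   [implies-rule on 7 (branches; this branch)]
10. Box not a, w1   [Dia-rule on 5: fresh world w1, w0Rw1]
11. not ((not c implies not a) and Box not a), w1   [neg-Dia-rule on 3 via w0Rw1]
12. not c implies not a, w1   [Box-rule on 4 via w0Rw1]
13. not a, w0   [Box-rule on 10 via w1Rw0]
14. not a, w1   [Box-rule on 10 via w1Rw1]
15. not Box not a, w1   [neg-and-rule on 11 (branches; this branch)]
16. a, w2   [neg-Box-rule on 8: fresh world w2, w0Rw2]
17. not ((not c implies not a) and Box not a), w2   [neg-Dia-rule on 3 via w0Rw2]
18. not c implies not a, w2   [Box-rule on 4 via w0Rw2]
19. not Box not a, w2   [neg-and-rule on 17 (branches; this branch)]
20. c, w2   [implies-rule on 18 (branches; this branch)]
21. a, w3   [neg-Box-rule on 15: fresh world w3, w1Rw3]
22. not a, w3   [Box-rule on 10 via w1Rw3]
Accessibility: w0Rw0, w0Rw1, w0Rw2, w1Rw0, w1Rw1, w1Rw3, w2Rw0, w2Rw2, w3Rw1, w3Rw3
Branch closes: a and not a both at w3.
(One branch shown.) All branches close.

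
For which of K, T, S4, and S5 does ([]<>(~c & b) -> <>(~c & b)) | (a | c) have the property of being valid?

T, S4, S5

K-tableau for the negation ~(([]<>(~c & b) -> <>(~c & b)) | (a | c)):
1. ~(([]<>(~c & b) -> <>(~c & b)) | (a | c)), u
2. ~([]<>(~c & b) -> <>(~c & b)), u
3. ~(a | c), u
4. []<>(~c & b), u
5. ~<>(~c & b), u
6. ~a, u
7. ~c, u
Complete open branch: countermodel on a K-frame, so not valid in K.
T-tableau for the negation ~(([]<>(~c & b) -> <>(~c & b)) | (a | c)):
1. ~(([]<>(~c & b) -> <>(~c & b)) | (a | c)), u
2. ~([]<>(~c & b) -> <>(~c & b)), u
3. ~(a | c), u
4. []<>(~c & b), u
5. ~<>(~c & b), u
6. ~a, u
7. ~c, u
8. <>(~c & b), u
9. ~(~c & b), u
10. ~b, u
11. ~c & b, v
12. ~c, v
13. b, v
14. <>(~c & b), v
15. ~(~c & b), v
16. ~b, v
Accessibility: uRu, uRv, vRv
Branch closes: b and ~b both at v.
Every branch closes (one shown): valid in T, hence also in S4, S5 (every theorem of T is a theorem of S4 and S5).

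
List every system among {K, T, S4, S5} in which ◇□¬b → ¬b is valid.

S5

S4-tableau for the negation ¬(◇□¬b → ¬b):
1. ¬(◇□¬b → ¬b), u
2. ◇□¬b, u
3. b, u
4. □¬b, v
5. ¬b, v
Accessibility: uRu, uRv, vRv
Complete open branch: countermodel on an S4-frame, so not valid in S4, nor in K, T (the same frame is also a K-frame and a T-frame).
S5-tableau for the negation ¬(◇□¬b → ¬b):
1. ¬(◇□¬b → ¬b), u
2. ◇□¬b, u
3. b, u
4. □¬b, v
5. ¬b, u
Accessibility: uRu, uRv, vRu, vRv
Branch closes: b and ¬b both at u.
Every branch closes (one shown): valid in S5.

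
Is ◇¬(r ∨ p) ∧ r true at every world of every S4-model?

No, not valid

Tableau for the negation ¬(◇¬(r ∨ p) ∧ r):
1. ¬(◇¬(r ∨ p) ∧ r), u
2. ¬r, u   [¬∧-rule on 1 (branches; this branch)]
Accessibility: uRu
The negation has an open branch (countermodel exists).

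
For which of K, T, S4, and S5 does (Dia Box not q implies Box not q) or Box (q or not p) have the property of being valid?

S5-tableau for the negation not ((Dia Box not q implies Box not q) or Box (q or not p)):
1. not ((Dia Box not q implies Box not q) or Box (q or not p)), w0
2. not (Dia Box not q implies Box not q), w0
3. not Box (q or not p), w0
4. Dia Box not q, w0
5. not Box not q, w0
6. not (q or not p), w1
7. not q, w1
8. p, w1
9. Box not q, w2
10. not q, w0
11. not q, w2
12. q, w3
13. not q, w3
Accessibility: w0Rw0, w0Rw1, w0Rw2, w0Rw3, w1Rw0, w1Rw1, w1Rw2, w1Rw3, w2Rw0, w2Rw1, w2Rw2, w2Rw3, w3Rw0, w3Rw1, w3Rw2, w3Rw3
Branch closes: q and not q both at w3.
Every branch closes (one shown): valid in S5.
S4-tableau for the negation not ((Dia Box not q implies Box not q) or Box (q or not p)):
1. not ((Dia Box not q implies Box not q) or Box (q or not p)), w0
2. not (Dia Box not q implies Box not q), w0
3. not Box (q or not p), w0
4. Dia Box not q, w0
5. not Box not q, w0
6. not (q or not p), w1
7. not q, w1
8. p, w1
9. Box not q, w2
10. not q, w2
11. q, w3
Accessibility: w0Rw0, w0Rw1, w0Rw2, w0Rw3, w1Rw1, w2Rw2, w3Rw3
Complete open branch: countermodel on an S4-frame, so not valid in S4, nor in K, T (the same frame is also a K-frame and a T-frame).

S5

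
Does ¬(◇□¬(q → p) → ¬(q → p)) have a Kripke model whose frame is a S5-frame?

Unsatisfiable (every branch closes)

1. ¬(◇□¬(q → p) → ¬(q → p)), w0
2. ◇□¬(q → p), w0
3. q → p, w0
4. p, w0
5. □¬(q → p), w1
6. ¬(q → p), w0
7. q, w0
8. ¬p, w0
Accessibility: w0Rw0, w0Rw1, w1Rw0, w1Rw1
Branch closes: p and ¬p both at w0.
All branches of the tableau close; one closing branch shown above.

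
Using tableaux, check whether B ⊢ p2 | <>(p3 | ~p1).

Not valid

Tableau for the negation ~(p2 | <>(p3 | ~p1)):
1. ~(p2 | <>(p3 | ~p1)), u
2. ~p2, u
3. ~<>(p3 | ~p1), u
4. ~(p3 | ~p1), u
5. ~p3, u
6. p1, u
Accessibility: uRu
The negation has an open branch (countermodel exists).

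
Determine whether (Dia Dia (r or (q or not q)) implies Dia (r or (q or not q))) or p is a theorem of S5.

Valid in S5

Tableau for the negation not ((Dia Dia (r or (q or not q)) implies Dia (r or (q or not q))) or p):
1. not ((Dia Dia (r or (q or not q)) implies Dia (r or (q or not q))) or p), 0
2. not (Dia Dia (r or (q or not q)) implies Dia (r or (q or not q))), 0   [neg-or-rule on 1]
3. not p, 0   [neg-or-rule on 1]
4. Dia Dia (r or (q or not q)), 0   [neg-implies-rule on 2]
5. not Dia (r or (q or not q)), 0   [neg-implies-rule on 2]
6. not (r or (q or not q)), 0   [neg-Dia-rule on 5 via 0R0]
7. not r, 0   [neg-or-rule on 6]
8. not (q or not q), 0   [neg-or-rule on 6]
9. not q, 0   [neg-or-rule on 8]
10. q, 0   [neg-or-rule on 8]
Accessibility: 0R0
Branch closes: q and not q both at 0.
All branches of the negation close; one closing branch shown above.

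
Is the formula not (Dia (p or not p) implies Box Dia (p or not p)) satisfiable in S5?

Unsatisfiable (every branch closes)

1. not (Dia (p or not p) implies Box Dia (p or not p)), u
2. Dia (p or not p), u
3. not Box Dia (p or not p), u
4. p or not p, v
5. not p, v
6. not Dia (p or not p), w
7. not (p or not p), u
8. not p, u
9. p, u
Accessibility: uRu, uRv, uRw, vRu, vRv, vRw, wRu, wRv, wRw
Branch closes: p and not p both at u.
Every branch closes; the branch above is one of them.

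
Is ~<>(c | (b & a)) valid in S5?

Invalid (countermodel exists)

Tableau for the negation <>(c | (b & a)):
1. <>(c | (b & a)), u
2. c | (b & a), v   [<>-rule on 1: fresh world v, uRv]
3. b & a, v   [|-rule on 2 (branches; this branch)]
4. b, v   [&-rule on 3]
5. a, v   [&-rule on 3]
Accessibility: uRu, uRv, vRu, vRv
The negation has an open branch (countermodel exists).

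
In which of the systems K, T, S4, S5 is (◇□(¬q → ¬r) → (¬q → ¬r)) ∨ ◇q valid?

S5

S5-tableau for the negation ¬((◇□(¬q → ¬r) → (¬q → ¬r)) ∨ ◇q):
1. ¬((◇□(¬q → ¬r) → (¬q → ¬r)) ∨ ◇q), 0
2. ¬(◇□(¬q → ¬r) → (¬q → ¬r)), 0
3. ¬◇q, 0
4. ◇□(¬q → ¬r), 0
5. ¬(¬q → ¬r), 0
6. ¬q, 0
7. r, 0
8. □(¬q → ¬r), 1
9. ¬q, 1
10. ¬q → ¬r, 0
11. ¬q → ¬r, 1
12. ¬r, 0
Accessibility: 0R0, 0R1, 1R0, 1R1
Branch closes: r and ¬r both at 0.
Every branch closes (one shown): valid in S5.
S4-tableau for the negation ¬((◇□(¬q → ¬r) → (¬q → ¬r)) ∨ ◇q):
1. ¬((◇□(¬q → ¬r) → (¬q → ¬r)) ∨ ◇q), 0
2. ¬(◇□(¬q → ¬r) → (¬q → ¬r)), 0
3. ¬◇q, 0
4. ◇□(¬q → ¬r), 0
5. ¬(¬q → ¬r), 0
6. ¬q, 0
7. r, 0
8. □(¬q → ¬r), 1
9. ¬q, 1
10. ¬q → ¬r, 1
11. ¬r, 1
Accessibility: 0R0, 0R1, 1R1
Complete open branch: countermodel on an S4-frame, so not valid in S4, nor in K, T (the same frame is also a K-frame and a T-frame).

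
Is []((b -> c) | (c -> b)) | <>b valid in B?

Valid in B

Tableau for the negation ~([]((b -> c) | (c -> b)) | <>b):
1. ~([]((b -> c) | (c -> b)) | <>b), w0
2. ~[]((b -> c) | (c -> b)), w0   [~|-rule on 1]
3. ~<>b, w0   [~|-rule on 1]
4. ~b, w0   [~<>-rule on 3 via w0Rw0]
5. ~((b -> c) | (c -> b)), w1   [~[]-rule on 2: fresh world w1, w0Rw1]
6. ~(b -> c), w1   [~|-rule on 5]
7. ~(c -> b), w1   [~|-rule on 5]
8. b, w1   [~->-rule on 6]
9. ~c, w1   [~->-rule on 6]
10. c, w1   [~->-rule on 7]
11. ~b, w1   [~->-rule on 7]
Accessibility: w0Rw0, w0Rw1, w1Rw0, w1Rw1
Branch closes: c and ~c both at w1.
Every branch of the negation's tableau closes; the branch above is one of them.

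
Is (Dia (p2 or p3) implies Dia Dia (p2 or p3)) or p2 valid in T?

Tableau for the negation not ((Dia (p2 or p3) implies Dia Dia (p2 or p3)) or p2):
1. not ((Dia (p2 or p3) implies Dia Dia (p2 or p3)) or p2), w0
2. not (Dia (p2 or p3) implies Dia Dia (p2 or p3)), w0
3. not p2, w0
4. Dia (p2 or p3), w0
5. not Dia Dia (p2 or p3), w0
6. not Dia (p2 or p3), w0
7. not (p2 or p3), w0
8. not p3, w0
9. p2 or p3, w1
10. not Dia (p2 or p3), w1
11. not (p2 or p3), w1
12. not p2, w1
13. not p3, w1
14. p3, w1
Accessibility: w0Rw0, w0Rw1, w1Rw1
Branch closes: p3 and not p3 both at w1.
Every branch of the negation's tableau closes; the branch above is one of them.

Valid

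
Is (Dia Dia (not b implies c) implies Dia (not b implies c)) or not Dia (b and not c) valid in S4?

Tableau for the negation not ((Dia Dia (not b implies c) implies Dia (not b implies c)) or not Dia (b and not c)):
1. not ((Dia Dia (not b implies c) implies Dia (not b implies c)) or not Dia (b and not c)), 0
2. not (Dia Dia (not b implies c) implies Dia (not b implies c)), 0   [neg-or-rule on 1]
3. Dia (b and not c), 0   [neg-or-rule on 1]
4. Dia Dia (not b implies c), 0   [neg-implies-rule on 2]
5. not Dia (not b implies c), 0   [neg-implies-rule on 2]
6. not (not b implies c), 0   [neg-Dia-rule on 5 via 0R0]
7. not b, 0   [neg-implies-rule on 6]
8. not c, 0   [neg-implies-rule on 6]
9. b and not c, 1   [Dia-rule on 3: fresh world 1, 0R1]
10. b, 1   [and-rule on 9]
11. not c, 1   [and-rule on 9]
12. not (not b implies c), 1   [neg-Dia-rule on 5 via 0R1]
13. not b, 1   [neg-implies-rule on 12]
Accessibility: 0R0, 0R1, 1R1
Branch closes: b and not b both at 1.
All branches of the negation close; one closing branch shown above.

Valid in S4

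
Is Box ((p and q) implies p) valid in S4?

Valid

Tableau for the negation not Box ((p and q) implies p):
1. not Box ((p and q) implies p), u
2. not ((p and q) implies p), v
3. p and q, v
4. not p, v
5. p, v
6. q, v
Accessibility: uRu, uRv, vRv
Branch closes: p and not p both at v.
Every branch of the negation's tableau closes; the branch above is one of them.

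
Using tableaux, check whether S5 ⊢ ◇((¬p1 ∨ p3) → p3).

Invalid (countermodel exists)

Tableau for the negation ¬◇((¬p1 ∨ p3) → p3):
1. ¬◇((¬p1 ∨ p3) → p3), 0
2. ¬((¬p1 ∨ p3) → p3), 0
3. ¬p1 ∨ p3, 0
4. ¬p3, 0
5. ¬p1, 0
Accessibility: 0R0
The negation has an open branch (countermodel exists).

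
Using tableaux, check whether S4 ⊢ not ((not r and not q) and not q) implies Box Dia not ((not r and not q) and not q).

Not valid

Tableau for the negation not (not ((not r and not q) and not q) implies Box Dia not ((not r and not q) and not q)):
1. not (not ((not r and not q) and not q) implies Box Dia not ((not r and not q) and not q)), 0
2. not ((not r and not q) and not q), 0   [neg-implies-rule on 1]
3. not Box Dia not ((not r and not q) and not q), 0   [neg-implies-rule on 1]
4. q, 0   [neg-and-rule on 2 (branches; this branch)]
5. not Dia not ((not r and not q) and not q), 1   [neg-Box-rule on 3: fresh world 1, 0R1]
6. (not r and not q) and not q, 1   [neg-Dia-rule on 5 via 1R1]
7. not r and not q, 1   [and-rule on 6]
8. not q, 1   [and-rule on 6]
9. not r, 1   [and-rule on 7]
Accessibility: 0R0, 0R1, 1R1
The negation has an open branch (countermodel exists).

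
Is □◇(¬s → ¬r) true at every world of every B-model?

No, not valid

Tableau for the negation ¬□◇(¬s → ¬r):
1. ¬□◇(¬s → ¬r), u
2. ¬◇(¬s → ¬r), v
3. ¬(¬s → ¬r), u
4. ¬s, u
5. r, u
6. ¬(¬s → ¬r), v
7. ¬s, v
8. r, v
Accessibility: uRu, uRv, vRu, vRv
The negation has an open branch (countermodel exists).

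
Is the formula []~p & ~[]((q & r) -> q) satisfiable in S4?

1. []~p & ~[]((q & r) -> q), 0
2. []~p, 0
3. ~[]((q & r) -> q), 0
4. ~p, 0
5. ~((q & r) -> q), 1
6. q & r, 1
7. ~q, 1
8. q, 1
9. r, 1
Accessibility: 0R0, 0R1, 1R1
Branch closes: q and ~q both at 1.
All branches of the tableau close; one closing branch shown above.

Unsatisfiable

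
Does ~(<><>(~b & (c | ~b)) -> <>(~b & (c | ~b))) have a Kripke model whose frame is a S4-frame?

1. ~(<><>(~b & (c | ~b)) -> <>(~b & (c | ~b))), 0
2. <><>(~b & (c | ~b)), 0
3. ~<>(~b & (c | ~b)), 0
4. ~(~b & (c | ~b)), 0
5. ~(c | ~b), 0
6. ~c, 0
7. b, 0
8. <>(~b & (c | ~b)), 1
9. ~(~b & (c | ~b)), 1
10. ~(c | ~b), 1
11. ~c, 1
12. b, 1
13. ~b & (c | ~b), 2
14. ~b, 2
15. c | ~b, 2
16. ~(~b & (c | ~b)), 2
17. ~(c | ~b), 2
18. ~c, 2
19. b, 2
Accessibility: 0R0, 0R1, 0R2, 1R1, 1R2, 2R2
Branch closes: b and ~b both at 2.
(One branch shown.) All branches close.

Unsatisfiable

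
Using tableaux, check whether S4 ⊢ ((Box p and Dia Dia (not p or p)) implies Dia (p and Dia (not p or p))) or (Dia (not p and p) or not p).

Yes, valid

Tableau for the negation not (((Box p and Dia Dia (not p or p)) implies Dia (p and Dia (not p or p))) or (Dia (not p and p) or not p)):
1. not (((Box p and Dia Dia (not p or p)) implies Dia (p and Dia (not p or p))) or (Dia (not p and p) or not p)), 0
2. not ((Box p and Dia Dia (not p or p)) implies Dia (p and Dia (not p or p))), 0
3. not (Dia (not p and p) or not p), 0
4. Box p and Dia Dia (not p or p), 0
5. not Dia (p and Dia (not p or p)), 0
6. not Dia (not p and p), 0
7. p, 0
8. Box p, 0
9. Dia Dia (not p or p), 0
10. not (p and Dia (not p or p)), 0
11. not (not p and p), 0
12. not Dia (not p or p), 0
13. not (not p or p), 0
14. not p, 0
Accessibility: 0R0
Branch closes: p and not p both at 0.
Every branch of the negation's tableau closes; the branch above is one of them.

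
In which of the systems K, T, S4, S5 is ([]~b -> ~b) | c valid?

T-tableau for the negation ~(([]~b -> ~b) | c):
1. ~(([]~b -> ~b) | c), w0
2. ~([]~b -> ~b), w0
3. ~c, w0
4. []~b, w0
5. b, w0
6. ~b, w0
Accessibility: w0Rw0
Branch closes: b and ~b both at w0.
Every branch closes (one shown): valid in T, hence also in S4, S5 (every theorem of T is a theorem of S4 and S5).
K-tableau for the negation ~(([]~b -> ~b) | c):
1. ~(([]~b -> ~b) | c), w0
2. ~([]~b -> ~b), w0
3. ~c, w0
4. []~b, w0
5. b, w0
Complete open branch: countermodel on a K-frame, so not valid in K.

T, S4, S5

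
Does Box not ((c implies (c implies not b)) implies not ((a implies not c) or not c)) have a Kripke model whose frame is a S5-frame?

Yes, satisfiable

1. Box not ((c implies (c implies not b)) implies not ((a implies not c) or not c)), w0
2. not ((c implies (c implies not b)) implies not ((a implies not c) or not c)), w0
3. c implies (c implies not b), w0
4. (a implies not c) or not c, w0
5. c implies not b, w0
6. not c, w0
7. not b, w0
Accessibility: w0Rw0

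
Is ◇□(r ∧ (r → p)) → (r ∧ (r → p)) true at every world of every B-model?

Tableau for the negation ¬(◇□(r ∧ (r → p)) → (r ∧ (r → p))):
1. ¬(◇□(r ∧ (r → p)) → (r ∧ (r → p))), u
2. ◇□(r ∧ (r → p)), u   [¬→-rule on 1]
3. ¬(r ∧ (r → p)), u   [¬→-rule on 1]
4. ¬(r → p), u   [¬∧-rule on 3 (branches; this branch)]
5. r, u   [¬→-rule on 4]
6. ¬p, u   [¬→-rule on 4]
7. □(r ∧ (r → p)), v   [◇-rule on 2: fresh world v, uRv]
8. r ∧ (r → p), u   [□-rule on 7 via vRu]
9. r → p, u   [∧-rule on 8]
10. r ∧ (r → p), v   [□-rule on 7 via vRv]
11. r, v   [∧-rule on 10]
12. r → p, v   [∧-rule on 10]
13. p, u   [→-rule on 9 (branches; this branch)]
Accessibility: uRu, uRv, vRu, vRv
Branch closes: p and ¬p both at u.
Every branch of the negation's tableau closes; the branch above is one of them.

Valid in B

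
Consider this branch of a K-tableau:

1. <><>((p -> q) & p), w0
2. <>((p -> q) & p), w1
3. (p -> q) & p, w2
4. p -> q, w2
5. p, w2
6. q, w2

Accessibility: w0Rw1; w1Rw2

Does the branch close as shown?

No world carries both an atom and its negation.

No, open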